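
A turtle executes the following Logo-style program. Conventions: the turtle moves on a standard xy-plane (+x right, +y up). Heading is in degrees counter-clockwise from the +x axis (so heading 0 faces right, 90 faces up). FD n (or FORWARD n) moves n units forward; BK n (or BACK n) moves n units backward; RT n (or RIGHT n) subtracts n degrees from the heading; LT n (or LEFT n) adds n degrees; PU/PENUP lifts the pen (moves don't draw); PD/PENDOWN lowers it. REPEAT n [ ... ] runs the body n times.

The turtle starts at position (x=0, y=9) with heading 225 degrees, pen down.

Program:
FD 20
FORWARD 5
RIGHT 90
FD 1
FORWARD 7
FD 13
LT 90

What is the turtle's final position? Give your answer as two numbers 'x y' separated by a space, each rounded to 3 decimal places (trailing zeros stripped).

Answer: -32.527 6.172

Derivation:
Executing turtle program step by step:
Start: pos=(0,9), heading=225, pen down
FD 20: (0,9) -> (-14.142,-5.142) [heading=225, draw]
FD 5: (-14.142,-5.142) -> (-17.678,-8.678) [heading=225, draw]
RT 90: heading 225 -> 135
FD 1: (-17.678,-8.678) -> (-18.385,-7.971) [heading=135, draw]
FD 7: (-18.385,-7.971) -> (-23.335,-3.021) [heading=135, draw]
FD 13: (-23.335,-3.021) -> (-32.527,6.172) [heading=135, draw]
LT 90: heading 135 -> 225
Final: pos=(-32.527,6.172), heading=225, 5 segment(s) drawn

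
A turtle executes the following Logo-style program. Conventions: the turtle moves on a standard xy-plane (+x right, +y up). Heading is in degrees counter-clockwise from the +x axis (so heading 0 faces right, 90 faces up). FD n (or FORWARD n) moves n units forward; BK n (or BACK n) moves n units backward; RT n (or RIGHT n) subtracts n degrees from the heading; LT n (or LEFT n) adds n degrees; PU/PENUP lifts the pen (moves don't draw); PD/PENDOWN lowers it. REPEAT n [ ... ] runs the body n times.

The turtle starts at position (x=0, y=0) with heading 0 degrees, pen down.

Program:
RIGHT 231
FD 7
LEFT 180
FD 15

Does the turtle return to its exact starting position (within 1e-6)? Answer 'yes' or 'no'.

Executing turtle program step by step:
Start: pos=(0,0), heading=0, pen down
RT 231: heading 0 -> 129
FD 7: (0,0) -> (-4.405,5.44) [heading=129, draw]
LT 180: heading 129 -> 309
FD 15: (-4.405,5.44) -> (5.035,-6.217) [heading=309, draw]
Final: pos=(5.035,-6.217), heading=309, 2 segment(s) drawn

Start position: (0, 0)
Final position: (5.035, -6.217)
Distance = 8; >= 1e-6 -> NOT closed

Answer: no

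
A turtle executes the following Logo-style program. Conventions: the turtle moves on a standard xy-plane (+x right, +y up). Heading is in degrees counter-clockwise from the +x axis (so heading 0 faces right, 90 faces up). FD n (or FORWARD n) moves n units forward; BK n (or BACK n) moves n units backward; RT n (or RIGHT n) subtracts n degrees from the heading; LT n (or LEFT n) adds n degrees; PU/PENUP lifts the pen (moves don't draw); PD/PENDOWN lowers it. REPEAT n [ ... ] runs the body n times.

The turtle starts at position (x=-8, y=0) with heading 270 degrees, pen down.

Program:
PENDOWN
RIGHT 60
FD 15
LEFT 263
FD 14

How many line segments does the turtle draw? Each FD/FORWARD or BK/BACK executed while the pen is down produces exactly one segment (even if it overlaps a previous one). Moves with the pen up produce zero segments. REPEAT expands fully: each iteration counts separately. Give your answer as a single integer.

Executing turtle program step by step:
Start: pos=(-8,0), heading=270, pen down
PD: pen down
RT 60: heading 270 -> 210
FD 15: (-8,0) -> (-20.99,-7.5) [heading=210, draw]
LT 263: heading 210 -> 113
FD 14: (-20.99,-7.5) -> (-26.461,5.387) [heading=113, draw]
Final: pos=(-26.461,5.387), heading=113, 2 segment(s) drawn
Segments drawn: 2

Answer: 2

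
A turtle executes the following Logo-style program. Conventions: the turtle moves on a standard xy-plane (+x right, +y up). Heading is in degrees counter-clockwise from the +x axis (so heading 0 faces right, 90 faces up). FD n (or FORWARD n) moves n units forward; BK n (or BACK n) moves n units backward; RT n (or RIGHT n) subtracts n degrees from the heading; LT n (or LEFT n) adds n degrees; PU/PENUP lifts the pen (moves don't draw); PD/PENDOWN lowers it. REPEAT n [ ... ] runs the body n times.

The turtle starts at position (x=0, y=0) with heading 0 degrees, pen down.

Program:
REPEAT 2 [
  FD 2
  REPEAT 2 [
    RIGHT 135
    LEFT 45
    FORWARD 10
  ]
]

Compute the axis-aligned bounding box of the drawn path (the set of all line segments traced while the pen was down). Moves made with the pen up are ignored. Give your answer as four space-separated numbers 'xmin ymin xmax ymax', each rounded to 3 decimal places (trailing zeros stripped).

Answer: -10 -10 2 0

Derivation:
Executing turtle program step by step:
Start: pos=(0,0), heading=0, pen down
REPEAT 2 [
  -- iteration 1/2 --
  FD 2: (0,0) -> (2,0) [heading=0, draw]
  REPEAT 2 [
    -- iteration 1/2 --
    RT 135: heading 0 -> 225
    LT 45: heading 225 -> 270
    FD 10: (2,0) -> (2,-10) [heading=270, draw]
    -- iteration 2/2 --
    RT 135: heading 270 -> 135
    LT 45: heading 135 -> 180
    FD 10: (2,-10) -> (-8,-10) [heading=180, draw]
  ]
  -- iteration 2/2 --
  FD 2: (-8,-10) -> (-10,-10) [heading=180, draw]
  REPEAT 2 [
    -- iteration 1/2 --
    RT 135: heading 180 -> 45
    LT 45: heading 45 -> 90
    FD 10: (-10,-10) -> (-10,0) [heading=90, draw]
    -- iteration 2/2 --
    RT 135: heading 90 -> 315
    LT 45: heading 315 -> 0
    FD 10: (-10,0) -> (0,0) [heading=0, draw]
  ]
]
Final: pos=(0,0), heading=0, 6 segment(s) drawn

Segment endpoints: x in {-10, -10, -8, 0, 0, 2, 2}, y in {-10, -10, 0, 0, 0}
xmin=-10, ymin=-10, xmax=2, ymax=0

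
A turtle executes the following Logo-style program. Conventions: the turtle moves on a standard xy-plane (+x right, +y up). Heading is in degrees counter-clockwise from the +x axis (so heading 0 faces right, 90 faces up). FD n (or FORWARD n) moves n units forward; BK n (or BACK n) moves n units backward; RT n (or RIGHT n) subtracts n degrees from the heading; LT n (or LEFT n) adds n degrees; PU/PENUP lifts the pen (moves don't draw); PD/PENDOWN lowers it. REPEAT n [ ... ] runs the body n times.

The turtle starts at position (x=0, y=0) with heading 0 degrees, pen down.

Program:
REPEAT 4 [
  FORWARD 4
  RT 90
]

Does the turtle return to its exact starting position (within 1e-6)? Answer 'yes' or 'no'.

Executing turtle program step by step:
Start: pos=(0,0), heading=0, pen down
REPEAT 4 [
  -- iteration 1/4 --
  FD 4: (0,0) -> (4,0) [heading=0, draw]
  RT 90: heading 0 -> 270
  -- iteration 2/4 --
  FD 4: (4,0) -> (4,-4) [heading=270, draw]
  RT 90: heading 270 -> 180
  -- iteration 3/4 --
  FD 4: (4,-4) -> (0,-4) [heading=180, draw]
  RT 90: heading 180 -> 90
  -- iteration 4/4 --
  FD 4: (0,-4) -> (0,0) [heading=90, draw]
  RT 90: heading 90 -> 0
]
Final: pos=(0,0), heading=0, 4 segment(s) drawn

Start position: (0, 0)
Final position: (0, 0)
Distance = 0; < 1e-6 -> CLOSED

Answer: yes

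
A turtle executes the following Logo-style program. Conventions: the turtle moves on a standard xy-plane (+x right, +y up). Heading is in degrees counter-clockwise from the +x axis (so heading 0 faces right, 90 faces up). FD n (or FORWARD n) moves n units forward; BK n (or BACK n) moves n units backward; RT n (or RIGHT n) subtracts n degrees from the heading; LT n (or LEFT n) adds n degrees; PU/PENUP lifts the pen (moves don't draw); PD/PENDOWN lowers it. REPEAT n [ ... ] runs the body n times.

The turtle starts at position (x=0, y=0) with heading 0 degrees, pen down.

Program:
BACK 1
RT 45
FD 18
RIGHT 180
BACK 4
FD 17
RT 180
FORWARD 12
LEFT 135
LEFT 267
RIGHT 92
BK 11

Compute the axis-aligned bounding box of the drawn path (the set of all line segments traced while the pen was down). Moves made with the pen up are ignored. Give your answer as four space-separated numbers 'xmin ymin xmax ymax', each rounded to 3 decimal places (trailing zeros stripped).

Answer: -1 -15.556 14.556 0

Derivation:
Executing turtle program step by step:
Start: pos=(0,0), heading=0, pen down
BK 1: (0,0) -> (-1,0) [heading=0, draw]
RT 45: heading 0 -> 315
FD 18: (-1,0) -> (11.728,-12.728) [heading=315, draw]
RT 180: heading 315 -> 135
BK 4: (11.728,-12.728) -> (14.556,-15.556) [heading=135, draw]
FD 17: (14.556,-15.556) -> (2.536,-3.536) [heading=135, draw]
RT 180: heading 135 -> 315
FD 12: (2.536,-3.536) -> (11.021,-12.021) [heading=315, draw]
LT 135: heading 315 -> 90
LT 267: heading 90 -> 357
RT 92: heading 357 -> 265
BK 11: (11.021,-12.021) -> (11.98,-1.063) [heading=265, draw]
Final: pos=(11.98,-1.063), heading=265, 6 segment(s) drawn

Segment endpoints: x in {-1, 0, 2.536, 11.021, 11.728, 11.98, 14.556}, y in {-15.556, -12.728, -12.021, -3.536, -1.063, 0}
xmin=-1, ymin=-15.556, xmax=14.556, ymax=0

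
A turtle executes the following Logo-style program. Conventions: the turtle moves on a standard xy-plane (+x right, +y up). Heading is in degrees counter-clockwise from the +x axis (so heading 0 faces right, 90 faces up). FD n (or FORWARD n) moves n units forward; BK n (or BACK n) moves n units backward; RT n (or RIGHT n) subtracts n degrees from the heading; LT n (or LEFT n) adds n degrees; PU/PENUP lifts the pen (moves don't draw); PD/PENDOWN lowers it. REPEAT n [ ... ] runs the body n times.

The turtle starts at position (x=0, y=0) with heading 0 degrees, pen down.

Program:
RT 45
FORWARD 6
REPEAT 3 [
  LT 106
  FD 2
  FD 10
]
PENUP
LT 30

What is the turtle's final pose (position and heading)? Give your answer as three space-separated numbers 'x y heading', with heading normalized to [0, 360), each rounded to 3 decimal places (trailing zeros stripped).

Executing turtle program step by step:
Start: pos=(0,0), heading=0, pen down
RT 45: heading 0 -> 315
FD 6: (0,0) -> (4.243,-4.243) [heading=315, draw]
REPEAT 3 [
  -- iteration 1/3 --
  LT 106: heading 315 -> 61
  FD 2: (4.243,-4.243) -> (5.212,-2.493) [heading=61, draw]
  FD 10: (5.212,-2.493) -> (10.06,6.253) [heading=61, draw]
  -- iteration 2/3 --
  LT 106: heading 61 -> 167
  FD 2: (10.06,6.253) -> (8.112,6.703) [heading=167, draw]
  FD 10: (8.112,6.703) -> (-1.632,8.952) [heading=167, draw]
  -- iteration 3/3 --
  LT 106: heading 167 -> 273
  FD 2: (-1.632,8.952) -> (-1.527,6.955) [heading=273, draw]
  FD 10: (-1.527,6.955) -> (-1.004,-3.031) [heading=273, draw]
]
PU: pen up
LT 30: heading 273 -> 303
Final: pos=(-1.004,-3.031), heading=303, 7 segment(s) drawn

Answer: -1.004 -3.031 303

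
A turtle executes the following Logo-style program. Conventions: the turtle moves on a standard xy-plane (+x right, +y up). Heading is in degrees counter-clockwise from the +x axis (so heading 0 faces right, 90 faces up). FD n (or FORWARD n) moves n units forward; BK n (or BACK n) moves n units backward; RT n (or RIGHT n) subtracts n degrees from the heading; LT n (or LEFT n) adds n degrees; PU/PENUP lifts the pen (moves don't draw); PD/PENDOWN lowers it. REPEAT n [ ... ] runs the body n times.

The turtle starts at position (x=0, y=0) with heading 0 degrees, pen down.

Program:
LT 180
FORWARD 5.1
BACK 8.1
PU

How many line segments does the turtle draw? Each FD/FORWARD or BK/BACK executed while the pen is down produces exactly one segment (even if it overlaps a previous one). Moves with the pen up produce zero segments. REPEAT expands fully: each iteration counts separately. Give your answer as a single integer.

Executing turtle program step by step:
Start: pos=(0,0), heading=0, pen down
LT 180: heading 0 -> 180
FD 5.1: (0,0) -> (-5.1,0) [heading=180, draw]
BK 8.1: (-5.1,0) -> (3,0) [heading=180, draw]
PU: pen up
Final: pos=(3,0), heading=180, 2 segment(s) drawn
Segments drawn: 2

Answer: 2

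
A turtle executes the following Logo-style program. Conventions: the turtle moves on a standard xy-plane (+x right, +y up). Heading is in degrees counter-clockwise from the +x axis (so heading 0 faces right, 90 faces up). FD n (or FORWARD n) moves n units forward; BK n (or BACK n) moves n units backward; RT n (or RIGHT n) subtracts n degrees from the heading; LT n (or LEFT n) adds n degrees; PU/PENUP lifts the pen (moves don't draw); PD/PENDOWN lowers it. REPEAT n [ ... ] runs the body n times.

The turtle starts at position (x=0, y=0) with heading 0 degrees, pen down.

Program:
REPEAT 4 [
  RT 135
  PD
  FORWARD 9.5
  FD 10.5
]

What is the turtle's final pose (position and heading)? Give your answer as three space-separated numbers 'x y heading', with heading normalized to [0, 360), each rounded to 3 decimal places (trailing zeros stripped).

Answer: -20 -8.284 180

Derivation:
Executing turtle program step by step:
Start: pos=(0,0), heading=0, pen down
REPEAT 4 [
  -- iteration 1/4 --
  RT 135: heading 0 -> 225
  PD: pen down
  FD 9.5: (0,0) -> (-6.718,-6.718) [heading=225, draw]
  FD 10.5: (-6.718,-6.718) -> (-14.142,-14.142) [heading=225, draw]
  -- iteration 2/4 --
  RT 135: heading 225 -> 90
  PD: pen down
  FD 9.5: (-14.142,-14.142) -> (-14.142,-4.642) [heading=90, draw]
  FD 10.5: (-14.142,-4.642) -> (-14.142,5.858) [heading=90, draw]
  -- iteration 3/4 --
  RT 135: heading 90 -> 315
  PD: pen down
  FD 9.5: (-14.142,5.858) -> (-7.425,-0.86) [heading=315, draw]
  FD 10.5: (-7.425,-0.86) -> (0,-8.284) [heading=315, draw]
  -- iteration 4/4 --
  RT 135: heading 315 -> 180
  PD: pen down
  FD 9.5: (0,-8.284) -> (-9.5,-8.284) [heading=180, draw]
  FD 10.5: (-9.5,-8.284) -> (-20,-8.284) [heading=180, draw]
]
Final: pos=(-20,-8.284), heading=180, 8 segment(s) drawn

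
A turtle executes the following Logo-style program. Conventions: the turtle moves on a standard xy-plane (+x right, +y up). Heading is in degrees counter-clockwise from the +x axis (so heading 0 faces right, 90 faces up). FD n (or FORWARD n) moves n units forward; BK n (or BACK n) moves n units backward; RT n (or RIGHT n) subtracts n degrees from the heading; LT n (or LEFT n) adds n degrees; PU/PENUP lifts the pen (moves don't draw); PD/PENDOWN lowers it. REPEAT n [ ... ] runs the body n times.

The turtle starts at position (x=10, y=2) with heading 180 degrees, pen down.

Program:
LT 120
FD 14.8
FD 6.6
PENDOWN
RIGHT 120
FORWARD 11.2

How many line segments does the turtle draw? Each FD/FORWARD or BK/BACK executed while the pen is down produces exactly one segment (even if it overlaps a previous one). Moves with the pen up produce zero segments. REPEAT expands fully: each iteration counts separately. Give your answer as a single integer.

Executing turtle program step by step:
Start: pos=(10,2), heading=180, pen down
LT 120: heading 180 -> 300
FD 14.8: (10,2) -> (17.4,-10.817) [heading=300, draw]
FD 6.6: (17.4,-10.817) -> (20.7,-16.533) [heading=300, draw]
PD: pen down
RT 120: heading 300 -> 180
FD 11.2: (20.7,-16.533) -> (9.5,-16.533) [heading=180, draw]
Final: pos=(9.5,-16.533), heading=180, 3 segment(s) drawn
Segments drawn: 3

Answer: 3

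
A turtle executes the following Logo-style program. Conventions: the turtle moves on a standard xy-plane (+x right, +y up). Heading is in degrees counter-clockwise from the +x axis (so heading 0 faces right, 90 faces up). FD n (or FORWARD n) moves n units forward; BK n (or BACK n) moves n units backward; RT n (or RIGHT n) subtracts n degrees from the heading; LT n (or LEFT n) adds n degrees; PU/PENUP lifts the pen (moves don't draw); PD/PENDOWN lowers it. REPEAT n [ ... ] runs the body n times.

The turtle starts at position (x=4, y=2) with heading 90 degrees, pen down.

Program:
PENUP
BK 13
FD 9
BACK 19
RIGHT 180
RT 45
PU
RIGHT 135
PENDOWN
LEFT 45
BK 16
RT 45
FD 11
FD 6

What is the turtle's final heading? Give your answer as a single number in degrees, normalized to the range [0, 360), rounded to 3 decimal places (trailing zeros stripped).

Answer: 90

Derivation:
Executing turtle program step by step:
Start: pos=(4,2), heading=90, pen down
PU: pen up
BK 13: (4,2) -> (4,-11) [heading=90, move]
FD 9: (4,-11) -> (4,-2) [heading=90, move]
BK 19: (4,-2) -> (4,-21) [heading=90, move]
RT 180: heading 90 -> 270
RT 45: heading 270 -> 225
PU: pen up
RT 135: heading 225 -> 90
PD: pen down
LT 45: heading 90 -> 135
BK 16: (4,-21) -> (15.314,-32.314) [heading=135, draw]
RT 45: heading 135 -> 90
FD 11: (15.314,-32.314) -> (15.314,-21.314) [heading=90, draw]
FD 6: (15.314,-21.314) -> (15.314,-15.314) [heading=90, draw]
Final: pos=(15.314,-15.314), heading=90, 3 segment(s) drawn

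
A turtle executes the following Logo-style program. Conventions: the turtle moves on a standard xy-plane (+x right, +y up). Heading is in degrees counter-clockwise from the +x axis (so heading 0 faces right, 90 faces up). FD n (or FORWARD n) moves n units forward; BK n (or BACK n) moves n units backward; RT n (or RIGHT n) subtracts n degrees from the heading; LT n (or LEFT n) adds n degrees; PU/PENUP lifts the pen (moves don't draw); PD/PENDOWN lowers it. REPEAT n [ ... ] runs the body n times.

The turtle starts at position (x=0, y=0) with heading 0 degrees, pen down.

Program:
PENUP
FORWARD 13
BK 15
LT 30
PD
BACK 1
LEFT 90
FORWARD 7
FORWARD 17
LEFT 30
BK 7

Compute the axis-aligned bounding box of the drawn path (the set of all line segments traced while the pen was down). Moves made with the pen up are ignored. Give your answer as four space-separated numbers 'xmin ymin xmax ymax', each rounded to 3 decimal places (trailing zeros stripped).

Answer: -14.866 -0.5 -2 20.285

Derivation:
Executing turtle program step by step:
Start: pos=(0,0), heading=0, pen down
PU: pen up
FD 13: (0,0) -> (13,0) [heading=0, move]
BK 15: (13,0) -> (-2,0) [heading=0, move]
LT 30: heading 0 -> 30
PD: pen down
BK 1: (-2,0) -> (-2.866,-0.5) [heading=30, draw]
LT 90: heading 30 -> 120
FD 7: (-2.866,-0.5) -> (-6.366,5.562) [heading=120, draw]
FD 17: (-6.366,5.562) -> (-14.866,20.285) [heading=120, draw]
LT 30: heading 120 -> 150
BK 7: (-14.866,20.285) -> (-8.804,16.785) [heading=150, draw]
Final: pos=(-8.804,16.785), heading=150, 4 segment(s) drawn

Segment endpoints: x in {-14.866, -8.804, -6.366, -2.866, -2}, y in {-0.5, 0, 5.562, 16.785, 20.285}
xmin=-14.866, ymin=-0.5, xmax=-2, ymax=20.285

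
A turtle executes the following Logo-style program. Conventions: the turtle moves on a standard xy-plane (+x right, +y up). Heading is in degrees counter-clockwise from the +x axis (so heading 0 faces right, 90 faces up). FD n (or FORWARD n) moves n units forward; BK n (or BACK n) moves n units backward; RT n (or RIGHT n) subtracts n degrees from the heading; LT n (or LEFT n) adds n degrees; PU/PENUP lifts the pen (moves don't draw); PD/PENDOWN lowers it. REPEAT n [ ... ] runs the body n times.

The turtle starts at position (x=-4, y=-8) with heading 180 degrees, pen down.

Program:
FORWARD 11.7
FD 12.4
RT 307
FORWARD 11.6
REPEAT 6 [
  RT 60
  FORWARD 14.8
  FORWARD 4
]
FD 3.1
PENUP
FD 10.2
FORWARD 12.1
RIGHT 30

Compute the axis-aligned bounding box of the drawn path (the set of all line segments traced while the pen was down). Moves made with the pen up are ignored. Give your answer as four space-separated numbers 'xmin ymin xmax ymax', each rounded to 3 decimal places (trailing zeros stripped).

Executing turtle program step by step:
Start: pos=(-4,-8), heading=180, pen down
FD 11.7: (-4,-8) -> (-15.7,-8) [heading=180, draw]
FD 12.4: (-15.7,-8) -> (-28.1,-8) [heading=180, draw]
RT 307: heading 180 -> 233
FD 11.6: (-28.1,-8) -> (-35.081,-17.264) [heading=233, draw]
REPEAT 6 [
  -- iteration 1/6 --
  RT 60: heading 233 -> 173
  FD 14.8: (-35.081,-17.264) -> (-49.771,-15.461) [heading=173, draw]
  FD 4: (-49.771,-15.461) -> (-53.741,-14.973) [heading=173, draw]
  -- iteration 2/6 --
  RT 60: heading 173 -> 113
  FD 14.8: (-53.741,-14.973) -> (-59.524,-1.35) [heading=113, draw]
  FD 4: (-59.524,-1.35) -> (-61.087,2.332) [heading=113, draw]
  -- iteration 3/6 --
  RT 60: heading 113 -> 53
  FD 14.8: (-61.087,2.332) -> (-52.18,14.152) [heading=53, draw]
  FD 4: (-52.18,14.152) -> (-49.773,17.347) [heading=53, draw]
  -- iteration 4/6 --
  RT 60: heading 53 -> 353
  FD 14.8: (-49.773,17.347) -> (-35.083,15.543) [heading=353, draw]
  FD 4: (-35.083,15.543) -> (-31.113,15.056) [heading=353, draw]
  -- iteration 5/6 --
  RT 60: heading 353 -> 293
  FD 14.8: (-31.113,15.056) -> (-25.33,1.432) [heading=293, draw]
  FD 4: (-25.33,1.432) -> (-23.767,-2.25) [heading=293, draw]
  -- iteration 6/6 --
  RT 60: heading 293 -> 233
  FD 14.8: (-23.767,-2.25) -> (-32.674,-14.07) [heading=233, draw]
  FD 4: (-32.674,-14.07) -> (-35.081,-17.264) [heading=233, draw]
]
FD 3.1: (-35.081,-17.264) -> (-36.947,-19.74) [heading=233, draw]
PU: pen up
FD 10.2: (-36.947,-19.74) -> (-43.085,-27.886) [heading=233, move]
FD 12.1: (-43.085,-27.886) -> (-50.367,-37.55) [heading=233, move]
RT 30: heading 233 -> 203
Final: pos=(-50.367,-37.55), heading=203, 16 segment(s) drawn

Segment endpoints: x in {-61.087, -59.524, -53.741, -52.18, -49.773, -49.771, -36.947, -35.083, -35.081, -35.081, -32.674, -31.113, -28.1, -25.33, -23.767, -15.7, -4}, y in {-19.74, -17.264, -17.264, -15.461, -14.973, -14.07, -8, -8, -8, -2.25, -1.35, 1.432, 2.332, 14.152, 15.056, 15.543, 17.347}
xmin=-61.087, ymin=-19.74, xmax=-4, ymax=17.347

Answer: -61.087 -19.74 -4 17.347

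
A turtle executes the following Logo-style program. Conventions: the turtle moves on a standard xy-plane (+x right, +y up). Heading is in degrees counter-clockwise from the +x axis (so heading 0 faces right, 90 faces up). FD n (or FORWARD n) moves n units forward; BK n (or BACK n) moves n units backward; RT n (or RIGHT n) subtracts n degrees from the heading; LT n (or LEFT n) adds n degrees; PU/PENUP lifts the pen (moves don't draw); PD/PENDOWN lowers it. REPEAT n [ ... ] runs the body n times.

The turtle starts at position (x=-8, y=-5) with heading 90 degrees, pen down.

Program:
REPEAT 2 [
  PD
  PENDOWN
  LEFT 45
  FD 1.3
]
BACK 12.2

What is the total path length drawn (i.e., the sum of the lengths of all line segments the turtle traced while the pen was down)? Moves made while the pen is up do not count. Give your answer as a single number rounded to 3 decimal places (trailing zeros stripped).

Executing turtle program step by step:
Start: pos=(-8,-5), heading=90, pen down
REPEAT 2 [
  -- iteration 1/2 --
  PD: pen down
  PD: pen down
  LT 45: heading 90 -> 135
  FD 1.3: (-8,-5) -> (-8.919,-4.081) [heading=135, draw]
  -- iteration 2/2 --
  PD: pen down
  PD: pen down
  LT 45: heading 135 -> 180
  FD 1.3: (-8.919,-4.081) -> (-10.219,-4.081) [heading=180, draw]
]
BK 12.2: (-10.219,-4.081) -> (1.981,-4.081) [heading=180, draw]
Final: pos=(1.981,-4.081), heading=180, 3 segment(s) drawn

Segment lengths:
  seg 1: (-8,-5) -> (-8.919,-4.081), length = 1.3
  seg 2: (-8.919,-4.081) -> (-10.219,-4.081), length = 1.3
  seg 3: (-10.219,-4.081) -> (1.981,-4.081), length = 12.2
Total = 14.8

Answer: 14.8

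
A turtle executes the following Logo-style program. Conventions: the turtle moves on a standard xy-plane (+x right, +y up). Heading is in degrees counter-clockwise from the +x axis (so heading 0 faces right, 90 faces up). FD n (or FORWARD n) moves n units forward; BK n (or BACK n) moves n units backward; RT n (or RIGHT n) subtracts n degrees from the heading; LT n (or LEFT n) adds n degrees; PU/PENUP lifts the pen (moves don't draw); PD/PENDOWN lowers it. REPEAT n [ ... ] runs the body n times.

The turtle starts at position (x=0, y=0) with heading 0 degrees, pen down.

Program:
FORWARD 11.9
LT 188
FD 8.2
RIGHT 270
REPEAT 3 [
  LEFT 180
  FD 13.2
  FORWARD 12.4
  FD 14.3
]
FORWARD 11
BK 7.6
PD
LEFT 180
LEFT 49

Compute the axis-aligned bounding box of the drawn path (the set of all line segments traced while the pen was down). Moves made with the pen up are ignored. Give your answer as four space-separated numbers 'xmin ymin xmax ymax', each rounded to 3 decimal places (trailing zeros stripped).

Answer: -3.304 -1.141 11.9 49.263

Derivation:
Executing turtle program step by step:
Start: pos=(0,0), heading=0, pen down
FD 11.9: (0,0) -> (11.9,0) [heading=0, draw]
LT 188: heading 0 -> 188
FD 8.2: (11.9,0) -> (3.78,-1.141) [heading=188, draw]
RT 270: heading 188 -> 278
REPEAT 3 [
  -- iteration 1/3 --
  LT 180: heading 278 -> 98
  FD 13.2: (3.78,-1.141) -> (1.943,11.93) [heading=98, draw]
  FD 12.4: (1.943,11.93) -> (0.217,24.21) [heading=98, draw]
  FD 14.3: (0.217,24.21) -> (-1.773,38.37) [heading=98, draw]
  -- iteration 2/3 --
  LT 180: heading 98 -> 278
  FD 13.2: (-1.773,38.37) -> (0.064,25.299) [heading=278, draw]
  FD 12.4: (0.064,25.299) -> (1.79,13.02) [heading=278, draw]
  FD 14.3: (1.79,13.02) -> (3.78,-1.141) [heading=278, draw]
  -- iteration 3/3 --
  LT 180: heading 278 -> 98
  FD 13.2: (3.78,-1.141) -> (1.943,11.93) [heading=98, draw]
  FD 12.4: (1.943,11.93) -> (0.217,24.21) [heading=98, draw]
  FD 14.3: (0.217,24.21) -> (-1.773,38.37) [heading=98, draw]
]
FD 11: (-1.773,38.37) -> (-3.304,49.263) [heading=98, draw]
BK 7.6: (-3.304,49.263) -> (-2.246,41.737) [heading=98, draw]
PD: pen down
LT 180: heading 98 -> 278
LT 49: heading 278 -> 327
Final: pos=(-2.246,41.737), heading=327, 13 segment(s) drawn

Segment endpoints: x in {-3.304, -2.246, -1.773, -1.773, 0, 0.064, 0.217, 0.217, 1.79, 1.943, 1.943, 3.78, 3.78, 11.9}, y in {-1.141, -1.141, 0, 11.93, 11.93, 13.02, 24.21, 24.21, 25.299, 38.37, 41.737, 49.263}
xmin=-3.304, ymin=-1.141, xmax=11.9, ymax=49.263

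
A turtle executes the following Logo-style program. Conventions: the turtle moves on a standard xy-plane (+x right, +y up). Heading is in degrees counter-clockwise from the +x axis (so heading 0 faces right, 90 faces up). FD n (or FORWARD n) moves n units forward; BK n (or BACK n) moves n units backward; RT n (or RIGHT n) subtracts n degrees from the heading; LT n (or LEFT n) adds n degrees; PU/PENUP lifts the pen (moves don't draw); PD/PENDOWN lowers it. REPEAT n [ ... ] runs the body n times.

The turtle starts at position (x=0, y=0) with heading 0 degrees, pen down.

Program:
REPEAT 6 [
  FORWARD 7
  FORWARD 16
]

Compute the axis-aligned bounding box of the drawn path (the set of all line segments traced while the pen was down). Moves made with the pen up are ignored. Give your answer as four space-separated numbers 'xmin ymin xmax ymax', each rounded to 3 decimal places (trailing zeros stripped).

Answer: 0 0 138 0

Derivation:
Executing turtle program step by step:
Start: pos=(0,0), heading=0, pen down
REPEAT 6 [
  -- iteration 1/6 --
  FD 7: (0,0) -> (7,0) [heading=0, draw]
  FD 16: (7,0) -> (23,0) [heading=0, draw]
  -- iteration 2/6 --
  FD 7: (23,0) -> (30,0) [heading=0, draw]
  FD 16: (30,0) -> (46,0) [heading=0, draw]
  -- iteration 3/6 --
  FD 7: (46,0) -> (53,0) [heading=0, draw]
  FD 16: (53,0) -> (69,0) [heading=0, draw]
  -- iteration 4/6 --
  FD 7: (69,0) -> (76,0) [heading=0, draw]
  FD 16: (76,0) -> (92,0) [heading=0, draw]
  -- iteration 5/6 --
  FD 7: (92,0) -> (99,0) [heading=0, draw]
  FD 16: (99,0) -> (115,0) [heading=0, draw]
  -- iteration 6/6 --
  FD 7: (115,0) -> (122,0) [heading=0, draw]
  FD 16: (122,0) -> (138,0) [heading=0, draw]
]
Final: pos=(138,0), heading=0, 12 segment(s) drawn

Segment endpoints: x in {0, 7, 23, 30, 46, 53, 69, 76, 92, 99, 115, 122, 138}, y in {0}
xmin=0, ymin=0, xmax=138, ymax=0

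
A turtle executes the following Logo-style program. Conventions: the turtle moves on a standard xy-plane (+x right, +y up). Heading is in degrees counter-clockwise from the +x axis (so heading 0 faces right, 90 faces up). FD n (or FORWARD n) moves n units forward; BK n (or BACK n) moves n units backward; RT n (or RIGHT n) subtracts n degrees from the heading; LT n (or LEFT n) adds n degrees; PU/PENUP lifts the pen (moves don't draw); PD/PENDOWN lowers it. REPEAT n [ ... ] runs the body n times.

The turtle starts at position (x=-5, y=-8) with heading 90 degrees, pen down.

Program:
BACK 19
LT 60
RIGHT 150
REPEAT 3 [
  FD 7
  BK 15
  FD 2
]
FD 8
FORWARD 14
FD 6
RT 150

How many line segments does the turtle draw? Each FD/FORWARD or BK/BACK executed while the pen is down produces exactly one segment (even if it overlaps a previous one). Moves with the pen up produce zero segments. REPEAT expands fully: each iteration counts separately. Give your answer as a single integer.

Executing turtle program step by step:
Start: pos=(-5,-8), heading=90, pen down
BK 19: (-5,-8) -> (-5,-27) [heading=90, draw]
LT 60: heading 90 -> 150
RT 150: heading 150 -> 0
REPEAT 3 [
  -- iteration 1/3 --
  FD 7: (-5,-27) -> (2,-27) [heading=0, draw]
  BK 15: (2,-27) -> (-13,-27) [heading=0, draw]
  FD 2: (-13,-27) -> (-11,-27) [heading=0, draw]
  -- iteration 2/3 --
  FD 7: (-11,-27) -> (-4,-27) [heading=0, draw]
  BK 15: (-4,-27) -> (-19,-27) [heading=0, draw]
  FD 2: (-19,-27) -> (-17,-27) [heading=0, draw]
  -- iteration 3/3 --
  FD 7: (-17,-27) -> (-10,-27) [heading=0, draw]
  BK 15: (-10,-27) -> (-25,-27) [heading=0, draw]
  FD 2: (-25,-27) -> (-23,-27) [heading=0, draw]
]
FD 8: (-23,-27) -> (-15,-27) [heading=0, draw]
FD 14: (-15,-27) -> (-1,-27) [heading=0, draw]
FD 6: (-1,-27) -> (5,-27) [heading=0, draw]
RT 150: heading 0 -> 210
Final: pos=(5,-27), heading=210, 13 segment(s) drawn
Segments drawn: 13

Answer: 13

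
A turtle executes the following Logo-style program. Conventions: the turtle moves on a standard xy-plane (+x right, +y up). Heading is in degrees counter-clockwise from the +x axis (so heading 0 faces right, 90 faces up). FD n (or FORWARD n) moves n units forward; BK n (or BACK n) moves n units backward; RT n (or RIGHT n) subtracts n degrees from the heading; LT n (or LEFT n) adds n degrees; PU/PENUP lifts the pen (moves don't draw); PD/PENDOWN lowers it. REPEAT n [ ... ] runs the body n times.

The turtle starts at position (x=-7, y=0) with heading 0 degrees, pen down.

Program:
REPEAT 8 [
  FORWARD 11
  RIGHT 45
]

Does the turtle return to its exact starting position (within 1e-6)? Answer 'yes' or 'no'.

Executing turtle program step by step:
Start: pos=(-7,0), heading=0, pen down
REPEAT 8 [
  -- iteration 1/8 --
  FD 11: (-7,0) -> (4,0) [heading=0, draw]
  RT 45: heading 0 -> 315
  -- iteration 2/8 --
  FD 11: (4,0) -> (11.778,-7.778) [heading=315, draw]
  RT 45: heading 315 -> 270
  -- iteration 3/8 --
  FD 11: (11.778,-7.778) -> (11.778,-18.778) [heading=270, draw]
  RT 45: heading 270 -> 225
  -- iteration 4/8 --
  FD 11: (11.778,-18.778) -> (4,-26.556) [heading=225, draw]
  RT 45: heading 225 -> 180
  -- iteration 5/8 --
  FD 11: (4,-26.556) -> (-7,-26.556) [heading=180, draw]
  RT 45: heading 180 -> 135
  -- iteration 6/8 --
  FD 11: (-7,-26.556) -> (-14.778,-18.778) [heading=135, draw]
  RT 45: heading 135 -> 90
  -- iteration 7/8 --
  FD 11: (-14.778,-18.778) -> (-14.778,-7.778) [heading=90, draw]
  RT 45: heading 90 -> 45
  -- iteration 8/8 --
  FD 11: (-14.778,-7.778) -> (-7,0) [heading=45, draw]
  RT 45: heading 45 -> 0
]
Final: pos=(-7,0), heading=0, 8 segment(s) drawn

Start position: (-7, 0)
Final position: (-7, 0)
Distance = 0; < 1e-6 -> CLOSED

Answer: yes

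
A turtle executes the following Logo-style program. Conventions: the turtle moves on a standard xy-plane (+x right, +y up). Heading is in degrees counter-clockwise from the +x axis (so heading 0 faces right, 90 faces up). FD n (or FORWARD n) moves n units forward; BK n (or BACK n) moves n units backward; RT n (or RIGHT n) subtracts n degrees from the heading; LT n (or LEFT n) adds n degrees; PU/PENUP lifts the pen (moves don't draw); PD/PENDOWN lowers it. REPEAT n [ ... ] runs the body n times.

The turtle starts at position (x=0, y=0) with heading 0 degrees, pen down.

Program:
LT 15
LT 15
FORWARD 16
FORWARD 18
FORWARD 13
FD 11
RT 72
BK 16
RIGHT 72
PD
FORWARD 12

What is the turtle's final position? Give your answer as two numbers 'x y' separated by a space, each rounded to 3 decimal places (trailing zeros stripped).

Answer: 33.458 28.744

Derivation:
Executing turtle program step by step:
Start: pos=(0,0), heading=0, pen down
LT 15: heading 0 -> 15
LT 15: heading 15 -> 30
FD 16: (0,0) -> (13.856,8) [heading=30, draw]
FD 18: (13.856,8) -> (29.445,17) [heading=30, draw]
FD 13: (29.445,17) -> (40.703,23.5) [heading=30, draw]
FD 11: (40.703,23.5) -> (50.229,29) [heading=30, draw]
RT 72: heading 30 -> 318
BK 16: (50.229,29) -> (38.339,39.706) [heading=318, draw]
RT 72: heading 318 -> 246
PD: pen down
FD 12: (38.339,39.706) -> (33.458,28.744) [heading=246, draw]
Final: pos=(33.458,28.744), heading=246, 6 segment(s) drawn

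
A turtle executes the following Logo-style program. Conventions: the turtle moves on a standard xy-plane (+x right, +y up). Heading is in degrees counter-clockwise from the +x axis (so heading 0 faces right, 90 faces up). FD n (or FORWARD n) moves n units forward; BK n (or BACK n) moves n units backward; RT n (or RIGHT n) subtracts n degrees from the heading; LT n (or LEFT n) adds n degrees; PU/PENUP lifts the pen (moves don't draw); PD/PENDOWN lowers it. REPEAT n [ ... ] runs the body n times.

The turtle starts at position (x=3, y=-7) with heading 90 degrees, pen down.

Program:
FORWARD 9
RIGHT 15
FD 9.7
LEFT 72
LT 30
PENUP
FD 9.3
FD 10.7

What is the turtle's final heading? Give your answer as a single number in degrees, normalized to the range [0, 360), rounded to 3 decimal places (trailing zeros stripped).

Answer: 177

Derivation:
Executing turtle program step by step:
Start: pos=(3,-7), heading=90, pen down
FD 9: (3,-7) -> (3,2) [heading=90, draw]
RT 15: heading 90 -> 75
FD 9.7: (3,2) -> (5.511,11.369) [heading=75, draw]
LT 72: heading 75 -> 147
LT 30: heading 147 -> 177
PU: pen up
FD 9.3: (5.511,11.369) -> (-3.777,11.856) [heading=177, move]
FD 10.7: (-3.777,11.856) -> (-14.462,12.416) [heading=177, move]
Final: pos=(-14.462,12.416), heading=177, 2 segment(s) drawn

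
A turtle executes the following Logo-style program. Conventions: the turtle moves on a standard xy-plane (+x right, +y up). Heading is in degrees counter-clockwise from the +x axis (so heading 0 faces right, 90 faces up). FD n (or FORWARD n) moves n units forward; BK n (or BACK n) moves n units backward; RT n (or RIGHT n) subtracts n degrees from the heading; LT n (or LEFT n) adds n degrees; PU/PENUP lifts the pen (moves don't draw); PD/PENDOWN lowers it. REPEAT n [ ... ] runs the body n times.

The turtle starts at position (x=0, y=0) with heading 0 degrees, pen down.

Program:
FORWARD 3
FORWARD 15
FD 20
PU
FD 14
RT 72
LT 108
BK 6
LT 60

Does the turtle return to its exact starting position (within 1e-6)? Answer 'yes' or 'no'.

Answer: no

Derivation:
Executing turtle program step by step:
Start: pos=(0,0), heading=0, pen down
FD 3: (0,0) -> (3,0) [heading=0, draw]
FD 15: (3,0) -> (18,0) [heading=0, draw]
FD 20: (18,0) -> (38,0) [heading=0, draw]
PU: pen up
FD 14: (38,0) -> (52,0) [heading=0, move]
RT 72: heading 0 -> 288
LT 108: heading 288 -> 36
BK 6: (52,0) -> (47.146,-3.527) [heading=36, move]
LT 60: heading 36 -> 96
Final: pos=(47.146,-3.527), heading=96, 3 segment(s) drawn

Start position: (0, 0)
Final position: (47.146, -3.527)
Distance = 47.278; >= 1e-6 -> NOT closed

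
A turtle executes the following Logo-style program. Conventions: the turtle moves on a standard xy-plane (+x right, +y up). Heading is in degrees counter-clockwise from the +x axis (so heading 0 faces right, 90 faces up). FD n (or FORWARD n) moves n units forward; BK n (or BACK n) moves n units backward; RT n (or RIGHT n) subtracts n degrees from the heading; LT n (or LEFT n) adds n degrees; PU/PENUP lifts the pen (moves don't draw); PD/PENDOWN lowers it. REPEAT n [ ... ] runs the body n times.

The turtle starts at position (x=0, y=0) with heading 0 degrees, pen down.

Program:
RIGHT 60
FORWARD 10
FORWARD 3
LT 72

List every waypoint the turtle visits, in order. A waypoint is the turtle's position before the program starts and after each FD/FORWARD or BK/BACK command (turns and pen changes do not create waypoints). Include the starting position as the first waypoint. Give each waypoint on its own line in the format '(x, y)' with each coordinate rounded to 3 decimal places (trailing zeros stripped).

Executing turtle program step by step:
Start: pos=(0,0), heading=0, pen down
RT 60: heading 0 -> 300
FD 10: (0,0) -> (5,-8.66) [heading=300, draw]
FD 3: (5,-8.66) -> (6.5,-11.258) [heading=300, draw]
LT 72: heading 300 -> 12
Final: pos=(6.5,-11.258), heading=12, 2 segment(s) drawn
Waypoints (3 total):
(0, 0)
(5, -8.66)
(6.5, -11.258)

Answer: (0, 0)
(5, -8.66)
(6.5, -11.258)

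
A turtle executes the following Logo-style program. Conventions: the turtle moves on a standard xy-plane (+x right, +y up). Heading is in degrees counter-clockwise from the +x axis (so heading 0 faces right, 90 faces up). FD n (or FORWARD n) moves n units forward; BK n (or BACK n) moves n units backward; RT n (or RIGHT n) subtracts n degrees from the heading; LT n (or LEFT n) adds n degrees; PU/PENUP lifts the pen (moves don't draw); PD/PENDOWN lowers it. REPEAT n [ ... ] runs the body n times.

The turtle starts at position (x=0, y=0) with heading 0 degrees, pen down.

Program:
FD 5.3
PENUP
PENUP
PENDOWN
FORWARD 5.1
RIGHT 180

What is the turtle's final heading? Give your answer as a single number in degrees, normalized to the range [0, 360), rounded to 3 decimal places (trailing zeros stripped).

Answer: 180

Derivation:
Executing turtle program step by step:
Start: pos=(0,0), heading=0, pen down
FD 5.3: (0,0) -> (5.3,0) [heading=0, draw]
PU: pen up
PU: pen up
PD: pen down
FD 5.1: (5.3,0) -> (10.4,0) [heading=0, draw]
RT 180: heading 0 -> 180
Final: pos=(10.4,0), heading=180, 2 segment(s) drawn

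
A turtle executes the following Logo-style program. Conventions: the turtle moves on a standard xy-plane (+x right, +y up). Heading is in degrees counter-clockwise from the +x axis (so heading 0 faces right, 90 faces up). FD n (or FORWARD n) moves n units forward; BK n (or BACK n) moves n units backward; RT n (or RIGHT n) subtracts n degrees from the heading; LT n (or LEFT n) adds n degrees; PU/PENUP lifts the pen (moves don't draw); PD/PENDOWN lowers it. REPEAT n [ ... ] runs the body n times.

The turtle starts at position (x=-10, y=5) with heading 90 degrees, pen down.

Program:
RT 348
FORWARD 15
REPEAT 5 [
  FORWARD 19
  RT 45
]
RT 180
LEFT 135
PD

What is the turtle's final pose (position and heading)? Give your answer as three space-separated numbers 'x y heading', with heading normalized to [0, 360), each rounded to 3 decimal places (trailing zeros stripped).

Executing turtle program step by step:
Start: pos=(-10,5), heading=90, pen down
RT 348: heading 90 -> 102
FD 15: (-10,5) -> (-13.119,19.672) [heading=102, draw]
REPEAT 5 [
  -- iteration 1/5 --
  FD 19: (-13.119,19.672) -> (-17.069,38.257) [heading=102, draw]
  RT 45: heading 102 -> 57
  -- iteration 2/5 --
  FD 19: (-17.069,38.257) -> (-6.721,54.192) [heading=57, draw]
  RT 45: heading 57 -> 12
  -- iteration 3/5 --
  FD 19: (-6.721,54.192) -> (11.864,58.142) [heading=12, draw]
  RT 45: heading 12 -> 327
  -- iteration 4/5 --
  FD 19: (11.864,58.142) -> (27.799,47.794) [heading=327, draw]
  RT 45: heading 327 -> 282
  -- iteration 5/5 --
  FD 19: (27.799,47.794) -> (31.749,29.209) [heading=282, draw]
  RT 45: heading 282 -> 237
]
RT 180: heading 237 -> 57
LT 135: heading 57 -> 192
PD: pen down
Final: pos=(31.749,29.209), heading=192, 6 segment(s) drawn

Answer: 31.749 29.209 192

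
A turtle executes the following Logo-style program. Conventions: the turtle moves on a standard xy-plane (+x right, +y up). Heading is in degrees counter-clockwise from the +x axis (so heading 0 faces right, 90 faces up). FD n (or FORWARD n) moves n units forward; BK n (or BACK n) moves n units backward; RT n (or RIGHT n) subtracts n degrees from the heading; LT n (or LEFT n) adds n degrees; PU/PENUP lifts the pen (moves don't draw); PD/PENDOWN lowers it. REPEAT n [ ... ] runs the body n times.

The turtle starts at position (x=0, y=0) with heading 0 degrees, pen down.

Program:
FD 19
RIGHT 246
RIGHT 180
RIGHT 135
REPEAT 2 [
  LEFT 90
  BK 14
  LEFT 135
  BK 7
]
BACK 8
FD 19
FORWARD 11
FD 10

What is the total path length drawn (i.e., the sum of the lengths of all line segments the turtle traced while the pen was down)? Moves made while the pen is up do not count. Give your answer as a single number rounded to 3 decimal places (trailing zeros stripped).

Executing turtle program step by step:
Start: pos=(0,0), heading=0, pen down
FD 19: (0,0) -> (19,0) [heading=0, draw]
RT 246: heading 0 -> 114
RT 180: heading 114 -> 294
RT 135: heading 294 -> 159
REPEAT 2 [
  -- iteration 1/2 --
  LT 90: heading 159 -> 249
  BK 14: (19,0) -> (24.017,13.07) [heading=249, draw]
  LT 135: heading 249 -> 24
  BK 7: (24.017,13.07) -> (17.622,10.223) [heading=24, draw]
  -- iteration 2/2 --
  LT 90: heading 24 -> 114
  BK 14: (17.622,10.223) -> (23.317,-2.567) [heading=114, draw]
  LT 135: heading 114 -> 249
  BK 7: (23.317,-2.567) -> (25.825,3.968) [heading=249, draw]
]
BK 8: (25.825,3.968) -> (28.692,11.437) [heading=249, draw]
FD 19: (28.692,11.437) -> (21.883,-6.301) [heading=249, draw]
FD 11: (21.883,-6.301) -> (17.941,-16.57) [heading=249, draw]
FD 10: (17.941,-16.57) -> (14.357,-25.906) [heading=249, draw]
Final: pos=(14.357,-25.906), heading=249, 9 segment(s) drawn

Segment lengths:
  seg 1: (0,0) -> (19,0), length = 19
  seg 2: (19,0) -> (24.017,13.07), length = 14
  seg 3: (24.017,13.07) -> (17.622,10.223), length = 7
  seg 4: (17.622,10.223) -> (23.317,-2.567), length = 14
  seg 5: (23.317,-2.567) -> (25.825,3.968), length = 7
  seg 6: (25.825,3.968) -> (28.692,11.437), length = 8
  seg 7: (28.692,11.437) -> (21.883,-6.301), length = 19
  seg 8: (21.883,-6.301) -> (17.941,-16.57), length = 11
  seg 9: (17.941,-16.57) -> (14.357,-25.906), length = 10
Total = 109

Answer: 109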